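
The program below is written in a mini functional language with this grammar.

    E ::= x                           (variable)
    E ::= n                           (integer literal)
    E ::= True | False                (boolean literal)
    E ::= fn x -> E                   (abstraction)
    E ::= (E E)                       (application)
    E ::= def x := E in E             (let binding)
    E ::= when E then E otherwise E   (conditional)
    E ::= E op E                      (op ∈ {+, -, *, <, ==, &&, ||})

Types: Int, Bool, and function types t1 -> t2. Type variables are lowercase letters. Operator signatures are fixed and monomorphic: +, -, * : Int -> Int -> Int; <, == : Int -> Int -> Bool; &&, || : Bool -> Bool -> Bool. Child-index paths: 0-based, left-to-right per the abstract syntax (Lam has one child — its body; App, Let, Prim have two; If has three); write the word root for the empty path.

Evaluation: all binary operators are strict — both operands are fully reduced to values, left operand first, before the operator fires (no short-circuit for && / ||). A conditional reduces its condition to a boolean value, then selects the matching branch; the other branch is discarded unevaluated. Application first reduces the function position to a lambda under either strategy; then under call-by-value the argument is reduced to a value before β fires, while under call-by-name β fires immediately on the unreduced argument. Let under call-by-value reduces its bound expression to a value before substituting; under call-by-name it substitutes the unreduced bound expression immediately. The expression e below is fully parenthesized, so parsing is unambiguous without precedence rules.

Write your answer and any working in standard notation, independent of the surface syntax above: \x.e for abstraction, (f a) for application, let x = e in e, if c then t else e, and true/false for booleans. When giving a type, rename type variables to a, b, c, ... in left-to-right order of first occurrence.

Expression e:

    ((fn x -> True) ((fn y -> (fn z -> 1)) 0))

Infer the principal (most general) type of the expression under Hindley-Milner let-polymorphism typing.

Answer: Bool

Working:
\x._ : a -> Bool
\z._ : c -> Int
\y._ : b -> c -> Int
  unify b -> c -> Int ~ Int -> d
  unify b ~ Int
  unify c -> Int ~ d
_ _ : c -> Int
  unify a -> Bool ~ (c -> Int) -> e
  unify a ~ c -> Int
  unify Bool ~ e
_ _ : Bool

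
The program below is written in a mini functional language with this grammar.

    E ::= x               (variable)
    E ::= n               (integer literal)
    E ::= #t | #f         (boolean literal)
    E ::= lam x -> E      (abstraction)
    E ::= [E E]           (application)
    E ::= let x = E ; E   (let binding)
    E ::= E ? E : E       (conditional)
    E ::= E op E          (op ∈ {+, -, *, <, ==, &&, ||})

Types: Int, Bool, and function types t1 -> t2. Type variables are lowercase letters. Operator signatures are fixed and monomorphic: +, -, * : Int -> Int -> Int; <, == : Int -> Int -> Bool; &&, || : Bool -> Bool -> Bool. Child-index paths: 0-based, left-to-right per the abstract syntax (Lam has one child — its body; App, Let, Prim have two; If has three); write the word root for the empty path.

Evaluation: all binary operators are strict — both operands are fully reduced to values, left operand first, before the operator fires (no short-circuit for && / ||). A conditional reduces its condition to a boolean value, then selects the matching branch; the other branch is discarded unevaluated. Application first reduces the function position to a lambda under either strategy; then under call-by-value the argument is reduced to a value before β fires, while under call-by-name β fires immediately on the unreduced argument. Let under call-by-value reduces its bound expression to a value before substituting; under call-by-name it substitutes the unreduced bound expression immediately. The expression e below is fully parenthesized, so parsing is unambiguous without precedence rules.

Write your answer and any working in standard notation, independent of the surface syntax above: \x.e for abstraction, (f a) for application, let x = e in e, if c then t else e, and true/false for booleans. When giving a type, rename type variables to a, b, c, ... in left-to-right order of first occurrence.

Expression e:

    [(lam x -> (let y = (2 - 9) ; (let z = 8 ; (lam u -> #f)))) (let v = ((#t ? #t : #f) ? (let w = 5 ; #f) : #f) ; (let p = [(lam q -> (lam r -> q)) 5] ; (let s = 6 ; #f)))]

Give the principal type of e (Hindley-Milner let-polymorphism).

Answer: a -> Bool

Working:
  unify Int ~ Int
  unify Int ~ Int
let y : Int
let z : Int
\u._ : b -> Bool
\x._ : a -> b -> Bool
  unify Bool ~ Bool
  unify Bool ~ Bool
  unify Bool ~ Bool
let w : Int
  unify Bool ~ Bool
let v : Bool
q : c
\r._ : d -> c
\q._ : c -> d -> c
  unify c -> d -> c ~ Int -> e
  unify c ~ Int
  unify d -> Int ~ e
_ _ : d -> Int
let p : forall. d -> Int
let s : Int
  unify a -> b -> Bool ~ Bool -> f
  unify a ~ Bool
  unify b -> Bool ~ f
_ _ : b -> Bool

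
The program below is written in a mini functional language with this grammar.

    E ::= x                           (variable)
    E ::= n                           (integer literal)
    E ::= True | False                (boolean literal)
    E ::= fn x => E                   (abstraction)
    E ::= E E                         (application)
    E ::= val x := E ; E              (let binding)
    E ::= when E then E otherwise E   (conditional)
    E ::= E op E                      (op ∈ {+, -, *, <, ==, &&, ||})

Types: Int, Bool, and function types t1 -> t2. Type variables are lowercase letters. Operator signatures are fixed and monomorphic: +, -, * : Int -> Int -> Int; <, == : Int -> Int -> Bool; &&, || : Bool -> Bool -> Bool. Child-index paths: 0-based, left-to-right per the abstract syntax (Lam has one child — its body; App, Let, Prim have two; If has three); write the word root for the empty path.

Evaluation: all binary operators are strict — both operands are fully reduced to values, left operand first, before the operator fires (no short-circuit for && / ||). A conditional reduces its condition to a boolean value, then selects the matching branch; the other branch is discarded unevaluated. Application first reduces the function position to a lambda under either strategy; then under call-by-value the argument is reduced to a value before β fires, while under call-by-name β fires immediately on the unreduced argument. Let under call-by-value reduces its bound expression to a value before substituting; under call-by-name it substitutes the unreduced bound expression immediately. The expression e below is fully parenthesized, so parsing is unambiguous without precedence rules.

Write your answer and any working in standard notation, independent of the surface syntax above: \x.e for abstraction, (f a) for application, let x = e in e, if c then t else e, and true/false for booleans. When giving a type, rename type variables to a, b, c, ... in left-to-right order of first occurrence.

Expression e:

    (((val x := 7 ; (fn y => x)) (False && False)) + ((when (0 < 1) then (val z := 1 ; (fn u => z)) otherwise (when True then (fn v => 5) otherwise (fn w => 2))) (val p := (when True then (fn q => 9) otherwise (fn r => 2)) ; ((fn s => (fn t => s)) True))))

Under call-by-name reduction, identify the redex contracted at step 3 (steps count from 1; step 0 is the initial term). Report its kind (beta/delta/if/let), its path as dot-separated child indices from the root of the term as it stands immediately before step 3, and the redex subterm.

Answer: delta at 1.0.0 : (0 < 1)

Trace:
step 0: (((let x = 7 in (\y.x)) (false && false)) + ((if (0 < 1) then (let z = 1 in (\u.z)) else (if true then (\v.5) else (\w.2))) (let p = (if true then (\q.9) else (\r.2)) in ((\s.(\t.s)) true))))
step 1: [let@0.0] (((\y.7) (false && false)) + ((if (0 < 1) then (let z = 1 in (\u.z)) else (if true then (\v.5) else (\w.2))) (let p = (if true then (\q.9) else (\r.2)) in ((\s.(\t.s)) true))))
step 2: [beta@0] (7 + ((if (0 < 1) then (let z = 1 in (\u.z)) else (if true then (\v.5) else (\w.2))) (let p = (if true then (\q.9) else (\r.2)) in ((\s.(\t.s)) true))))
step 3: [delta@1.0.0] (7 + ((if true then (let z = 1 in (\u.z)) else (if true then (\v.5) else (\w.2))) (let p = (if true then (\q.9) else (\r.2)) in ((\s.(\t.s)) true))))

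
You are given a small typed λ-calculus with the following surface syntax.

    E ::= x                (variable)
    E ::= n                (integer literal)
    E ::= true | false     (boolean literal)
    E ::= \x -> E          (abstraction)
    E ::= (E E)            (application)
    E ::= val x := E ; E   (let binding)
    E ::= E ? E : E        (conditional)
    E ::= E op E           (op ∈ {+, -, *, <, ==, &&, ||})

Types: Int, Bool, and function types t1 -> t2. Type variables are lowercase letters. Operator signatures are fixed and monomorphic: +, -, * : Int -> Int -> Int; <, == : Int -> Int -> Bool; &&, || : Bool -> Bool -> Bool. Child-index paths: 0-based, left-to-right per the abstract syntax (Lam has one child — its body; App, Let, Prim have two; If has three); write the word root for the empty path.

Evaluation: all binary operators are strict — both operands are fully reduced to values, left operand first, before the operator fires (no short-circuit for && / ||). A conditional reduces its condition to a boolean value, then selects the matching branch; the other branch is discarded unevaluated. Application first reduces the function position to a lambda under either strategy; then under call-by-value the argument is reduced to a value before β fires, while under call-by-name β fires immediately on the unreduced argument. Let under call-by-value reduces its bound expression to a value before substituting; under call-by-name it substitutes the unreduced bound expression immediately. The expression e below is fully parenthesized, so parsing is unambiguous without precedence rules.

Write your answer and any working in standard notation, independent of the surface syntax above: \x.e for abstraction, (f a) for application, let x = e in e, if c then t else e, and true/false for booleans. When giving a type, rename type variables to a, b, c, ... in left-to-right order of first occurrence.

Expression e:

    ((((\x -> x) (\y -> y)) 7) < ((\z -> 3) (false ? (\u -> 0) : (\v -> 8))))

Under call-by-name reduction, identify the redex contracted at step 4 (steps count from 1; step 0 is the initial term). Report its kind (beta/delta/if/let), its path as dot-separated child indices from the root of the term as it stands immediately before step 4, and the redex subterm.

Working:
step 0: ((((\x.x) (\y.y)) 7) < ((\z.3) (if false then (\u.0) else (\v.8))))
step 1: [beta@0.0] (((\y.y) 7) < ((\z.3) (if false then (\u.0) else (\v.8))))
step 2: [beta@0] (7 < ((\z.3) (if false then (\u.0) else (\v.8))))
step 3: [beta@1] (7 < 3)
step 4: [delta@root] false

Answer: delta at root : (7 < 3)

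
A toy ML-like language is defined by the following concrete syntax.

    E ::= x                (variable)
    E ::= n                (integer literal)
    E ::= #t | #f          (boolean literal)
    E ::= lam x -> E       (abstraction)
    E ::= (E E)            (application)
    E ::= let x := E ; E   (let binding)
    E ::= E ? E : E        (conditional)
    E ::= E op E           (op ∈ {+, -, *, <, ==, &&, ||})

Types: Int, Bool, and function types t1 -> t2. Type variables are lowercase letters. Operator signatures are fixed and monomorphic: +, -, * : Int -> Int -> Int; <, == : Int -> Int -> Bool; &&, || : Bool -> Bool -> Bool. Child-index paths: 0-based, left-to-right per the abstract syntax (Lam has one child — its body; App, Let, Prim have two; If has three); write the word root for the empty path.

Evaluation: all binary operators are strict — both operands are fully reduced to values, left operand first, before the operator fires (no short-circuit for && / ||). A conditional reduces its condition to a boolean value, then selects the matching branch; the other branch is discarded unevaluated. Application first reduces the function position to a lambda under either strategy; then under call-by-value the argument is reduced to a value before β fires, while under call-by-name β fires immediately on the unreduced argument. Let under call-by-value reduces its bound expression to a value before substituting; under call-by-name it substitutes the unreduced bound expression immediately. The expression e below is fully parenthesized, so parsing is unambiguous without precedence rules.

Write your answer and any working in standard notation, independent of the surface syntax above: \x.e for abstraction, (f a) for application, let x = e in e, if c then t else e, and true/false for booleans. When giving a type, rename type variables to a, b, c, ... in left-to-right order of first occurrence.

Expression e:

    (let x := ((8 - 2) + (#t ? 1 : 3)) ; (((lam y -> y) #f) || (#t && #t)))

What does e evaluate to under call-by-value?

Trace:
step 0: (let x = ((8 - 2) + (if true then 1 else 3)) in (((\y.y) false) || (true && true)))
step 1: [delta@0.0] (let x = (6 + (if true then 1 else 3)) in (((\y.y) false) || (true && true)))
step 2: [if@0.1] (let x = (6 + 1) in (((\y.y) false) || (true && true)))
step 3: [delta@0] (let x = 7 in (((\y.y) false) || (true && true)))
step 4: [let@root] (((\y.y) false) || (true && true))
step 5: [beta@0] (false || (true && true))
step 6: [delta@1] (false || true)
step 7: [delta@root] true

Answer: true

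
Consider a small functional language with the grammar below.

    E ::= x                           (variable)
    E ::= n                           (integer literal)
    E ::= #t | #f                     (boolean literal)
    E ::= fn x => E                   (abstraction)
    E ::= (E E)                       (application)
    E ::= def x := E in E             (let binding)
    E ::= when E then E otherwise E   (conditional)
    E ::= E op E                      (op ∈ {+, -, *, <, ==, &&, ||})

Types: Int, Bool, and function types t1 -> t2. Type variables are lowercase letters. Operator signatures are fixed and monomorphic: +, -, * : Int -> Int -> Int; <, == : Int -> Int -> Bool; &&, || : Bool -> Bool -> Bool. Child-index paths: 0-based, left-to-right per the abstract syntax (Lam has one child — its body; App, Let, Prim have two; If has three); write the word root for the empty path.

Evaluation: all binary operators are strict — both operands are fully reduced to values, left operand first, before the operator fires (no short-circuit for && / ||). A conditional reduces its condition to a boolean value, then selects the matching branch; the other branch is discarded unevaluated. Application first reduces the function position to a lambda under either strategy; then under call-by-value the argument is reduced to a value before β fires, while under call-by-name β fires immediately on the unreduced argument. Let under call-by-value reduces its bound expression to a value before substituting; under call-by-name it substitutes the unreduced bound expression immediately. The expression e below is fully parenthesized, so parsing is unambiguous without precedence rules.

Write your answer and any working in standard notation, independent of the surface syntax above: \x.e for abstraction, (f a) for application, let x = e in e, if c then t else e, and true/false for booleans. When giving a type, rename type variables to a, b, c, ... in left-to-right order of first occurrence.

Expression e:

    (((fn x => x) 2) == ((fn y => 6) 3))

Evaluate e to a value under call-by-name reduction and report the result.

Answer: false

Derivation:
step 0: (((\x.x) 2) == ((\y.6) 3))
step 1: [beta@0] (2 == ((\y.6) 3))
step 2: [beta@1] (2 == 6)
step 3: [delta@root] false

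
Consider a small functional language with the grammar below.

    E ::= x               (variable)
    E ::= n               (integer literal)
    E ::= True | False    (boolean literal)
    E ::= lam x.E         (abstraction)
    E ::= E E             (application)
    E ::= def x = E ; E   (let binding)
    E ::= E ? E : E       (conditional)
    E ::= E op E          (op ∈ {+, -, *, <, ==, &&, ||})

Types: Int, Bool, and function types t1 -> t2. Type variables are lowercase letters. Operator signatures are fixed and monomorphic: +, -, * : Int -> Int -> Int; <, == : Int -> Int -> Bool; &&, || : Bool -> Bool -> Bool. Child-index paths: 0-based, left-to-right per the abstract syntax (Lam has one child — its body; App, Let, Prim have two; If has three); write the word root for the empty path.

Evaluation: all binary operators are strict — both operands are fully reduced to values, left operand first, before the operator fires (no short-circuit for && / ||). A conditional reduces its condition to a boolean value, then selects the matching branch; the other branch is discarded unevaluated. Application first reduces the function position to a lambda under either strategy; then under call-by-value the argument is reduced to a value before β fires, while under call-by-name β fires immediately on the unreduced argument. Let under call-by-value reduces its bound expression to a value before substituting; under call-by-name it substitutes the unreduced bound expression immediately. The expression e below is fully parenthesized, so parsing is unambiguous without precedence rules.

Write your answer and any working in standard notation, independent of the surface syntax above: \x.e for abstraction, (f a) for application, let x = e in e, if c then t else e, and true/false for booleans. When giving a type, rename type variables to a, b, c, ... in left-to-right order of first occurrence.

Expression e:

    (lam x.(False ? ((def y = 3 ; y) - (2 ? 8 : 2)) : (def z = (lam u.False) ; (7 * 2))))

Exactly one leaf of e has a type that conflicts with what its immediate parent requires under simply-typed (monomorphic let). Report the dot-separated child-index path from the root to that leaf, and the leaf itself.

Answer: 0.1.1.0 : 2

Working:
  unify Bool ~ Bool
let y : Int
y : Int
  unify Int ~ Int
  unify Int ~ Bool
  FAIL: mismatch Int ~ Bool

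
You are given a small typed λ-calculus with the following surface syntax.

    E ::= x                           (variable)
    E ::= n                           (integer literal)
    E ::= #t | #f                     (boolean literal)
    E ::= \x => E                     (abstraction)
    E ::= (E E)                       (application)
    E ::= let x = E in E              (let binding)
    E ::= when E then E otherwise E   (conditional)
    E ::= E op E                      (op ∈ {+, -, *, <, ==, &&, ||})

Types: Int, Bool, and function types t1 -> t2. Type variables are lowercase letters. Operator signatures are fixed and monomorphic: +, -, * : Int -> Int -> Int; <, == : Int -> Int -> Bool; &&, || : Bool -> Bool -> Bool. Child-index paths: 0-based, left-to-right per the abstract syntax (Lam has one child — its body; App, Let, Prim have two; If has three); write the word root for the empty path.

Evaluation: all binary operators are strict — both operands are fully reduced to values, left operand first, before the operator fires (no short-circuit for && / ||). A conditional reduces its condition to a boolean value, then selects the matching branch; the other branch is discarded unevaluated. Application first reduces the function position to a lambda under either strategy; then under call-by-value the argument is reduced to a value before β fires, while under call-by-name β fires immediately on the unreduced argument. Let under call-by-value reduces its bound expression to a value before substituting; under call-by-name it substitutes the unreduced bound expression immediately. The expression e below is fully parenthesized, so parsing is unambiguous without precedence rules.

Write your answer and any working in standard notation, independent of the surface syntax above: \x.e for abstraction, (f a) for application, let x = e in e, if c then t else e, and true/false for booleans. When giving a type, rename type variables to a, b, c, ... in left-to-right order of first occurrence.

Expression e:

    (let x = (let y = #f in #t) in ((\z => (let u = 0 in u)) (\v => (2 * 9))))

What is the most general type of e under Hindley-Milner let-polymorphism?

Answer: Int

Derivation:
let y : Bool
let x : Bool
let u : Int
u : Int
\z._ : a -> Int
  unify Int ~ Int
  unify Int ~ Int
\v._ : b -> Int
  unify a -> Int ~ (b -> Int) -> c
  unify a ~ b -> Int
  unify Int ~ c
_ _ : Int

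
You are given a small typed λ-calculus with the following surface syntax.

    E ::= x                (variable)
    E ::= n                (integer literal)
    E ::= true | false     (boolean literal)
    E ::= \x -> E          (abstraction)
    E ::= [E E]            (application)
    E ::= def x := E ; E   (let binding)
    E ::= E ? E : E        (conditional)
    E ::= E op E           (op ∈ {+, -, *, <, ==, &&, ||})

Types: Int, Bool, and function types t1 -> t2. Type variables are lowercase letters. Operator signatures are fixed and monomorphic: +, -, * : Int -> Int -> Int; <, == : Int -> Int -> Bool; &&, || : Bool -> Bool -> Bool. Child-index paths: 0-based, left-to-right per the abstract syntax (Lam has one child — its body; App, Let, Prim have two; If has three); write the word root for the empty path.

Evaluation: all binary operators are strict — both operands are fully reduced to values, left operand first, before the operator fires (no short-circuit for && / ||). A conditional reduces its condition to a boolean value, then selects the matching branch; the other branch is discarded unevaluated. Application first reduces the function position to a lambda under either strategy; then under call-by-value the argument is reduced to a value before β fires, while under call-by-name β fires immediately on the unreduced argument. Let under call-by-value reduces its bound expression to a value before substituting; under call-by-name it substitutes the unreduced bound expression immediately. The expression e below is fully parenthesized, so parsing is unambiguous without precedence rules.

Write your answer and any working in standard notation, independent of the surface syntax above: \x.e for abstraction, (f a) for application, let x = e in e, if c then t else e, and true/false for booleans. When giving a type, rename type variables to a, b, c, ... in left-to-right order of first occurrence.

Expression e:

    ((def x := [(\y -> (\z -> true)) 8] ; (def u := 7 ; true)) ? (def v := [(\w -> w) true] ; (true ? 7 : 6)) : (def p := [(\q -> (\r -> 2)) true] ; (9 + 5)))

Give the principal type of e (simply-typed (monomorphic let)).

Answer: Int

Trace:
\z._ : b -> Bool
\y._ : a -> b -> Bool
  unify a -> b -> Bool ~ Int -> c
  unify a ~ Int
  unify b -> Bool ~ c
_ _ : b -> Bool
let x : b -> Bool
let u : Int
  unify Bool ~ Bool
w : d
\w._ : d -> d
  unify d -> d ~ Bool -> e
  unify d ~ Bool
  unify Bool ~ e
_ _ : Bool
let v : Bool
  unify Bool ~ Bool
  unify Int ~ Int
\r._ : g -> Int
\q._ : f -> g -> Int
  unify f -> g -> Int ~ Bool -> h
  unify f ~ Bool
  unify g -> Int ~ h
_ _ : g -> Int
let p : g -> Int
  unify Int ~ Int
  unify Int ~ Int
  unify Int ~ Int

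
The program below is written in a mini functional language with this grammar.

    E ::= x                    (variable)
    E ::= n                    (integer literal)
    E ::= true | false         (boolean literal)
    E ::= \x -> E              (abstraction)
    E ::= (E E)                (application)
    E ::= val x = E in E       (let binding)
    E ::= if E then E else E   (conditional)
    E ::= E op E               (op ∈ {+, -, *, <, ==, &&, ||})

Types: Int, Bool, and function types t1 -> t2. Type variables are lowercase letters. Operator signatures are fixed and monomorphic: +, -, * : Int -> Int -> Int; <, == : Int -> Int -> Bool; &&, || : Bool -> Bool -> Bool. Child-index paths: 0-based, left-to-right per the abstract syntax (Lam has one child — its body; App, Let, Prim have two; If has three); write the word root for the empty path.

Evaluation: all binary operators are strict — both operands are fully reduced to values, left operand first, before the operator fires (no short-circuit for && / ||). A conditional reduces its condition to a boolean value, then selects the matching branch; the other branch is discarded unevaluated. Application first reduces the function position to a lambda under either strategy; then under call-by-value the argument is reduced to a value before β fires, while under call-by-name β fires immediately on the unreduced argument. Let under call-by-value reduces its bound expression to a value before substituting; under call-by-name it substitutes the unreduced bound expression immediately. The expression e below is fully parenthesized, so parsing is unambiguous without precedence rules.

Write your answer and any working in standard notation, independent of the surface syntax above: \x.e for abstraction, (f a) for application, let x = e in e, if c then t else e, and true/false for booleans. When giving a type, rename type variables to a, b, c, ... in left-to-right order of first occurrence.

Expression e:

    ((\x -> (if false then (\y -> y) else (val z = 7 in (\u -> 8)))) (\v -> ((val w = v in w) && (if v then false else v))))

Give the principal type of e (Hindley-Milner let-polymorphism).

Trace:
  unify Bool ~ Bool
y : b
\y._ : b -> b
let z : Int
\u._ : c -> Int
  unify b -> b ~ c -> Int
  unify b ~ c
  unify c ~ Int
\x._ : a -> Int -> Int
v : d
let w : d
w : d
  unify d ~ Bool
v : Bool
  unify Bool ~ Bool
v : Bool
  unify Bool ~ Bool
  unify Bool ~ Bool
\v._ : Bool -> Bool
  unify a -> Int -> Int ~ (Bool -> Bool) -> e
  unify a ~ Bool -> Bool
  unify Int -> Int ~ e
_ _ : Int -> Int

Answer: Int -> Int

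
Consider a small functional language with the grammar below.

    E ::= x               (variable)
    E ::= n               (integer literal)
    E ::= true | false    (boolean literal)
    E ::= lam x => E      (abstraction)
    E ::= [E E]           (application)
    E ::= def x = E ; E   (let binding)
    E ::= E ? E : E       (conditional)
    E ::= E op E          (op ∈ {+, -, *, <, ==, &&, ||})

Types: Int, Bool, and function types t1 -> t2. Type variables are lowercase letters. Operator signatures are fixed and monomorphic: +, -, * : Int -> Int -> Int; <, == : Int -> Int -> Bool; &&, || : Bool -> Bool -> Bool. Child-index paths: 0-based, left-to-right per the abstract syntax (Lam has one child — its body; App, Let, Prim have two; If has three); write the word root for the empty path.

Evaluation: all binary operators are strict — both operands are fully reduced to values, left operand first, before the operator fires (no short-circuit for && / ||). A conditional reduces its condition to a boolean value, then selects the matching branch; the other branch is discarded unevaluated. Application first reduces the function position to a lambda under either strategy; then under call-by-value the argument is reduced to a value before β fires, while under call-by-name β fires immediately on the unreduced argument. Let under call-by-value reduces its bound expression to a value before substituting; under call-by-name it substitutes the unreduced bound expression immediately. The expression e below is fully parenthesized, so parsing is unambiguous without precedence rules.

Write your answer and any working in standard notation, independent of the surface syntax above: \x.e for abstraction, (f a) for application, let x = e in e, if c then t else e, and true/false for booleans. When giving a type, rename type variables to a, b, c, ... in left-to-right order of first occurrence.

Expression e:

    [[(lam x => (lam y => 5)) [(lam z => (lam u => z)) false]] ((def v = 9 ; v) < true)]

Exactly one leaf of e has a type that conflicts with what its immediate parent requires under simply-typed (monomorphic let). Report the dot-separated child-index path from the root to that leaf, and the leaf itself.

Derivation:
\y._ : b -> Int
\x._ : a -> b -> Int
z : c
\u._ : d -> c
\z._ : c -> d -> c
  unify c -> d -> c ~ Bool -> e
  unify c ~ Bool
  unify d -> Bool ~ e
_ _ : d -> Bool
  unify a -> b -> Int ~ (d -> Bool) -> f
  unify a ~ d -> Bool
  unify b -> Int ~ f
_ _ : b -> Int
let v : Int
v : Int
  unify Int ~ Int
  unify Bool ~ Int
  FAIL: mismatch Bool ~ Int

Answer: 1.1 : true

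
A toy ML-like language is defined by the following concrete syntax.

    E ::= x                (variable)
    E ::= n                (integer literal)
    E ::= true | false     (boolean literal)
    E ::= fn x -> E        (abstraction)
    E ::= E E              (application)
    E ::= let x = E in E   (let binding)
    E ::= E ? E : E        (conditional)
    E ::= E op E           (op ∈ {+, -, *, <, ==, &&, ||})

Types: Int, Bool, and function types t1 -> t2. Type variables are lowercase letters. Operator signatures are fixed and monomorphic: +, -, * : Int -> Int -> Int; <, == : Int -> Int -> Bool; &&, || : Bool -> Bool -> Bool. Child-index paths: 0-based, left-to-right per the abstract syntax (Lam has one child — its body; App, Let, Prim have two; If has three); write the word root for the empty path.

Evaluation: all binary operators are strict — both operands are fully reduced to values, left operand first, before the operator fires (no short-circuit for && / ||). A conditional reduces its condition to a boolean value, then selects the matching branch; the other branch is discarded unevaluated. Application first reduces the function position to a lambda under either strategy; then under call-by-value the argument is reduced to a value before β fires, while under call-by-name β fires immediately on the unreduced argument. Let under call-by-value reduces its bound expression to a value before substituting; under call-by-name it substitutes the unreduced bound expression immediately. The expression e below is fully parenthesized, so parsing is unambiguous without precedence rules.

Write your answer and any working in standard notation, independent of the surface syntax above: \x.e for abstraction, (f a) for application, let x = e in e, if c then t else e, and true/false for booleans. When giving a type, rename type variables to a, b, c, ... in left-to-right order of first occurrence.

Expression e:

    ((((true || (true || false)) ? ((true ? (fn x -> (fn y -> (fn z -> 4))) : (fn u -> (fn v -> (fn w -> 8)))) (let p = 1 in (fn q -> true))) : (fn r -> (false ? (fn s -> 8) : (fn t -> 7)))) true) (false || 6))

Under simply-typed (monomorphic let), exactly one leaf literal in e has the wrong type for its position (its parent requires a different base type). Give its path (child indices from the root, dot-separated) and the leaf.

Answer: 1.1 : 6

Trace:
  unify Bool ~ Bool
  unify Bool ~ Bool
  unify Bool ~ Bool
  unify Bool ~ Bool
  unify Bool ~ Bool
  unify Bool ~ Bool
\z._ : c -> Int
\y._ : b -> c -> Int
\x._ : a -> b -> c -> Int
\w._ : f -> Int
\v._ : e -> f -> Int
\u._ : d -> e -> f -> Int
  unify a -> b -> c -> Int ~ d -> e -> f -> Int
  unify a ~ d
  unify b -> c -> Int ~ e -> f -> Int
  unify b ~ e
  unify c -> Int ~ f -> Int
  unify c ~ f
  unify Int ~ Int
let p : Int
\q._ : g -> Bool
  unify d -> e -> f -> Int ~ (g -> Bool) -> h
  unify d ~ g -> Bool
  unify e -> f -> Int ~ h
_ _ : e -> f -> Int
  unify Bool ~ Bool
\s._ : j -> Int
\t._ : k -> Int
  unify j -> Int ~ k -> Int
  unify j ~ k
  unify Int ~ Int
\r._ : i -> k -> Int
  unify e -> f -> Int ~ i -> k -> Int
  unify e ~ i
  unify f -> Int ~ k -> Int
  unify f ~ k
  unify Int ~ Int
  unify i -> k -> Int ~ Bool -> l
  unify i ~ Bool
  unify k -> Int ~ l
_ _ : k -> Int
  unify Bool ~ Bool
  unify Int ~ Bool
  FAIL: mismatch Int ~ Bool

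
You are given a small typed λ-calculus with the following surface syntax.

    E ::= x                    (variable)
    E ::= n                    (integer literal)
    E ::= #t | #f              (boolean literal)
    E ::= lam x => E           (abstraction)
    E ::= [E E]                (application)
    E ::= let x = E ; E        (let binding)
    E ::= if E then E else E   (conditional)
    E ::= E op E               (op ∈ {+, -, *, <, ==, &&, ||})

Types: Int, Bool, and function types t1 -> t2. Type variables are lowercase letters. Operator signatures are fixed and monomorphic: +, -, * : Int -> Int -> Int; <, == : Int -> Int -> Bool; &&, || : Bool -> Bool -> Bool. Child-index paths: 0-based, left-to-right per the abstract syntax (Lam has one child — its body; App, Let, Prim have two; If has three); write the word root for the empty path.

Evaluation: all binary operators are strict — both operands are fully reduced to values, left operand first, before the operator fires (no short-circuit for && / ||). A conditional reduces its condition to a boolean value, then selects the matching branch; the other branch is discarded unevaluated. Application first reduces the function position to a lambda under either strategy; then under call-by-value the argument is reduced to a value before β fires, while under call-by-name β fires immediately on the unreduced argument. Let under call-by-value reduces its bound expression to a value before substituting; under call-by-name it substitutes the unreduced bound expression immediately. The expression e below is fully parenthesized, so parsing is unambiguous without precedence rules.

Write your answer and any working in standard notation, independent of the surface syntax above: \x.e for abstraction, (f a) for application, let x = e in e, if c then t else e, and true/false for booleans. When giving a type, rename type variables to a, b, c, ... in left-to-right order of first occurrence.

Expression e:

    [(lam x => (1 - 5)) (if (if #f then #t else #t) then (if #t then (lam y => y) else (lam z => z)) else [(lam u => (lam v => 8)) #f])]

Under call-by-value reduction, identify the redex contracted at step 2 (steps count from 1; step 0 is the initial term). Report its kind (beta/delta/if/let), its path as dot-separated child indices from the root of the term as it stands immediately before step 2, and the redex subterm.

Trace:
step 0: ((\x.(1 - 5)) (if (if false then true else true) then (if true then (\y.y) else (\z.z)) else ((\u.(\v.8)) false)))
step 1: [if@1.0] ((\x.(1 - 5)) (if true then (if true then (\y.y) else (\z.z)) else ((\u.(\v.8)) false)))
step 2: [if@1] ((\x.(1 - 5)) (if true then (\y.y) else (\z.z)))

Answer: if at 1 : (if true then (if true then (\y.y) else (\z.z)) else ((\u.(\v.8)) false))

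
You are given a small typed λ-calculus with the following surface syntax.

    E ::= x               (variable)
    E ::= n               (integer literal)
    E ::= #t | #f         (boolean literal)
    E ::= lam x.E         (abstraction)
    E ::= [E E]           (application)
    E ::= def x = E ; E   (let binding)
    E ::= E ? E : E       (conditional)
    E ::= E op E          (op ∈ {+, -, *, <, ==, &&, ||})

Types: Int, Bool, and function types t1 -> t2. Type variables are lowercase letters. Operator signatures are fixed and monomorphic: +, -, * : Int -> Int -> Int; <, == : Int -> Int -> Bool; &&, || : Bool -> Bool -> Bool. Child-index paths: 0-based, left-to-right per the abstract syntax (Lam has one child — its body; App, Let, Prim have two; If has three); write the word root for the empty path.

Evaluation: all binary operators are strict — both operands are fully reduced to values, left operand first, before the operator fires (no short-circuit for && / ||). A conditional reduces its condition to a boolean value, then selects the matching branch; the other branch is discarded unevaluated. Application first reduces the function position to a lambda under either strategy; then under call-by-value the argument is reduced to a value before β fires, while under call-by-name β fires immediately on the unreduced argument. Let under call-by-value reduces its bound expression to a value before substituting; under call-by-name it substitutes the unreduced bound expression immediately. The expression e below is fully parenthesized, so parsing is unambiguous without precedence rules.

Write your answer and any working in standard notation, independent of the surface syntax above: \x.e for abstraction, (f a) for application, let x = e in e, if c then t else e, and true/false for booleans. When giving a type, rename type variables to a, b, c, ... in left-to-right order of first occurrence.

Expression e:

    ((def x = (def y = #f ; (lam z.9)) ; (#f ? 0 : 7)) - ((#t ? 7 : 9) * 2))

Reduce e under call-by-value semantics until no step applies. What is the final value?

Working:
step 0: ((let x = (let y = false in (\z.9)) in (if false then 0 else 7)) - ((if true then 7 else 9) * 2))
step 1: [let@0.0] ((let x = (\z.9) in (if false then 0 else 7)) - ((if true then 7 else 9) * 2))
step 2: [let@0] ((if false then 0 else 7) - ((if true then 7 else 9) * 2))
step 3: [if@0] (7 - ((if true then 7 else 9) * 2))
step 4: [if@1.0] (7 - (7 * 2))
step 5: [delta@1] (7 - 14)
step 6: [delta@root] -7

Answer: -7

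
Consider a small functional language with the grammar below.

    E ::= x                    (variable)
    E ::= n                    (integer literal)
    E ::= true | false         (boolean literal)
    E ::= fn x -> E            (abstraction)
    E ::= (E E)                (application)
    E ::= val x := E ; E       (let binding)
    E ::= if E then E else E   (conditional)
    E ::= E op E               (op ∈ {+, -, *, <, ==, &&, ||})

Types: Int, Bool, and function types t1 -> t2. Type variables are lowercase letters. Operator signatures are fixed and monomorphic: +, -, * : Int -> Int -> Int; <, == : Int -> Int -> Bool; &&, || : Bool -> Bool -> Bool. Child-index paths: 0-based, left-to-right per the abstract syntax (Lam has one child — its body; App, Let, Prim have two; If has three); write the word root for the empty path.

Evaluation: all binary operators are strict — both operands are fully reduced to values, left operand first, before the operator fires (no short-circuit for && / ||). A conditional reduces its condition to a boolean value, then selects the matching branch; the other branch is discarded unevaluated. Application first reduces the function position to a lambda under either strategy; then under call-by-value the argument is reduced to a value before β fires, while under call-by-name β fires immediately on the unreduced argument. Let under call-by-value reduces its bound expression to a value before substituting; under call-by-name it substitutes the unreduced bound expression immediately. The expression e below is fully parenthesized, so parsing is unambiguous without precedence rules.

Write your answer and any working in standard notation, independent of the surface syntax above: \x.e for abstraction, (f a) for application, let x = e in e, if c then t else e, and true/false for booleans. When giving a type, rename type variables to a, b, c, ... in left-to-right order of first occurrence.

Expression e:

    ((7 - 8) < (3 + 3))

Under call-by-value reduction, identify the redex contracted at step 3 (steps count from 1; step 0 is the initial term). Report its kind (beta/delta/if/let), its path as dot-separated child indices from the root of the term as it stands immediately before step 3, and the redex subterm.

Working:
step 0: ((7 - 8) < (3 + 3))
step 1: [delta@0] (-1 < (3 + 3))
step 2: [delta@1] (-1 < 6)
step 3: [delta@root] true

Answer: delta at root : (-1 < 6)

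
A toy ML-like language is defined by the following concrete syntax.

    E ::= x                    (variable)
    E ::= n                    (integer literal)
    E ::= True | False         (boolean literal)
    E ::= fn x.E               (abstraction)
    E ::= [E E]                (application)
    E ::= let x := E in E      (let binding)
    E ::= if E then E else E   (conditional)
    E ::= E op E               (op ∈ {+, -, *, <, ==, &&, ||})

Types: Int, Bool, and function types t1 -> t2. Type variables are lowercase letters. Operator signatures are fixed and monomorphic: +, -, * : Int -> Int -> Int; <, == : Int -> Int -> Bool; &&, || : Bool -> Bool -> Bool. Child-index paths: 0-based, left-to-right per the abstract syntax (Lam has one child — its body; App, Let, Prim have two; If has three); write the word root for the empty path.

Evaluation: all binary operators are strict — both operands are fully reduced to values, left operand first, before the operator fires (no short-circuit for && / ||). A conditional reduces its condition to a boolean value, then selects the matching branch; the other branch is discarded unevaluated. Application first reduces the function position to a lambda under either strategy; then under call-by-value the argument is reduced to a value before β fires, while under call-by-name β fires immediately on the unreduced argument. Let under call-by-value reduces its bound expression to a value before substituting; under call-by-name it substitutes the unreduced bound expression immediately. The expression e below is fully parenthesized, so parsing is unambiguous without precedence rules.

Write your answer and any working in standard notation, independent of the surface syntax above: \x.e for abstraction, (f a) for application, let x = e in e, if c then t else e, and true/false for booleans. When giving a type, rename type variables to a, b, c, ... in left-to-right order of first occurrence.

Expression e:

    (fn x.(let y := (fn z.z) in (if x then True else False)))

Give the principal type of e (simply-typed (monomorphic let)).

Derivation:
z : b
\z._ : b -> b
let y : b -> b
x : a
  unify a ~ Bool
  unify Bool ~ Bool
\x._ : Bool -> Bool

Answer: Bool -> Bool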